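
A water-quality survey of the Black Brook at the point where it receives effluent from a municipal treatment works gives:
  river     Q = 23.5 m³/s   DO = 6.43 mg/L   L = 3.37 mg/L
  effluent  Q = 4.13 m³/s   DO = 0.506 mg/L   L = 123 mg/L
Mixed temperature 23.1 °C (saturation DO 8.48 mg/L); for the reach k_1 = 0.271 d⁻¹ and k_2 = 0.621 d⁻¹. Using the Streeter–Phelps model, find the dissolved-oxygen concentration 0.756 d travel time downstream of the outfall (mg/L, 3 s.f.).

Mixed DO = (23.5×6.43 + 4.13×0.506)/(23.5+4.13) = 153.2/27.63 = 5.545 mg/L.
Mixed L₀ = (23.5×3.37 + 4.13×123)/(27.63) = 587.2/27.63 = 21.25 mg/L.
Initial deficit D₀ = C_s − DO₀ = 8.48 − 5.545 = 2.935 mg/L.
D(0.756) = [0.271×21.25/(0.621−0.271)](e^(−0.271×0.756) − e^(−0.621×0.756)) + 2.935 e^(−0.621×0.756)
= 16.45 × (0.8147 − 0.6253) + 2.935 × 0.6253 = 4.953 mg/L.
DO = 8.48 − 4.953 = 3.527 mg/L.

DO ≈ 3.53 mg/L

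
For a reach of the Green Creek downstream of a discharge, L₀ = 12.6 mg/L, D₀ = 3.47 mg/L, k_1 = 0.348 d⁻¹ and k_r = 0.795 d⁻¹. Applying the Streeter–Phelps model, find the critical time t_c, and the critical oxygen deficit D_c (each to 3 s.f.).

t_c ≈ 0.872 d; D_c ≈ 4.07 mg/L

At the critical point dD/dt = 0, so k_1 L₀ e^(−k_1 t) = k_r D. Substituting D(t) from the Streeter–Phelps equation and solving for t gives
t_c = ln[(k_r/k_1)(1 − D₀(k_r−k_1)/(k_1 L₀))] / (k_r−k_1).
Here k_r−k_1 = 0.4470 d⁻¹ and 1 − D₀(k_r−k_1)/(k_1 L₀) = 1 − 3.47×0.4470/(0.348×12.6) = 0.6463, so
t_c = ln(2.284 × 0.6463) / 0.4470 = 0.3896 / 0.4470 = 0.8715 d.
L(t_c) = L₀ e^(−k_1 t_c) = 12.6 × 0.7384 = 9.304 mg/L, and at the critical point k_r D_c = k_1 L, so D_c = (0.348/0.795) × 9.304 = 4.073 mg/L.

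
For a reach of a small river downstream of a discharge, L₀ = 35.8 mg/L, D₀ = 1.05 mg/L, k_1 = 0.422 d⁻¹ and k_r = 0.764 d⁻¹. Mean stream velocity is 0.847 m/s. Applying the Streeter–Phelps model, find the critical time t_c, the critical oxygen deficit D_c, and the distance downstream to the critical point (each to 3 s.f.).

At the critical point dD/dt = 0, so k_1 L₀ e^(−k_1 t) = k_r D. Substituting D(t) from the Streeter–Phelps equation and solving for t gives
t_c = ln[(k_r/k_1)(1 − D₀(k_r−k_1)/(k_1 L₀))] / (k_r−k_1).
Here k_r−k_1 = 0.3420 d⁻¹ and 1 − D₀(k_r−k_1)/(k_1 L₀) = 1 − 1.05×0.3420/(0.422×35.8) = 0.9762, so
t_c = ln(1.810 × 0.9762) / 0.3420 = 0.5695 / 0.3420 = 1.665 d.
D_c = (k_1/k_r) L₀ e^(−k_1 t_c) = (0.422/0.764) × 35.8 × e^(−0.422×1.665) = 0.5524 × 35.8 × 0.4952 = 9.793 mg/L.
x_c = v t_c = 0.847 m/s × 1.665 d × 86400 s/d = 121900 m ≈ 122 km.

t_c ≈ 1.67 d; D_c ≈ 9.79 mg/L; x_c ≈ 122 km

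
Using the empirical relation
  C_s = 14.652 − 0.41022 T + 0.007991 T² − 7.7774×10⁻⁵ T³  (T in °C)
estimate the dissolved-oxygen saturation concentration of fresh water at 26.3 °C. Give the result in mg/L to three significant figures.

C_s = 14.652 − 0.41022×26.3 + 0.007991×26.3² − 7.7774×10⁻⁵×26.3³ = 7.976 mg/L.

C_s ≈ 7.98 mg/L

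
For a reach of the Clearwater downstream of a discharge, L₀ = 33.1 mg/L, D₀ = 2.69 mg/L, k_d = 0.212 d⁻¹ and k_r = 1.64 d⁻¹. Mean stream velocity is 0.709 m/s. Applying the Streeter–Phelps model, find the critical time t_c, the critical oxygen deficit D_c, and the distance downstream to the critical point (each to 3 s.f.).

t_c ≈ 0.878 d; D_c ≈ 3.55 mg/L; x_c ≈ 53.8 km

t_c = [1/(k_r−k_d)] ln[(k_r/k_d)(1 − D₀(k_r−k_d)/(k_d L₀))]
= [1/(1.64−0.212)] ln[(1.64/0.212)(1 − 2.69×1.428/(0.212×33.1))]
= (1/1.428) ln[7.736 × 0.4526] = 0.7003 × ln(3.501) = 0.7003 × 1.253 = 0.8775 d.
L(t_c) = L₀ e^(−k_d t_c) = 33.1 × 0.8302 = 27.48 mg/L, and at the critical point k_r D_c = k_d L, so D_c = (0.212/1.64) × 27.48 = 3.552 mg/L.
x_c = v t_c = 0.709 m/s × 0.8775 d × 86400 s/d = 53750 m ≈ 53.8 km.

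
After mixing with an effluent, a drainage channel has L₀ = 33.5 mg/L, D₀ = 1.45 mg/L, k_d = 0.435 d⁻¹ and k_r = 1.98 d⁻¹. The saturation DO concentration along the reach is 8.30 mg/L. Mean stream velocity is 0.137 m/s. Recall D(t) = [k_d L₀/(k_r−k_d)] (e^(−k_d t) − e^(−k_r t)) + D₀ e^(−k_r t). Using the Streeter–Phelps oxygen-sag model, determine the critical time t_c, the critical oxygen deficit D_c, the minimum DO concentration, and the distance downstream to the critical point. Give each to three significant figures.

With k_r/k_d = 4.552 and 1 − D₀(k_r−k_d)/(k_d L₀) = 0.8463,
t_c = ln(4.552 × 0.8463) / (1.98 − 0.435) = ln(3.852) / 1.545 = 1.349/1.545 = 0.8729 d.
D_c = (k_d/k_r) L₀ e^(−k_d t_c) = (0.435/1.98) × 33.5 × e^(−0.435×0.8729) = 0.2197 × 33.5 × 0.6841 = 5.035 mg/L.
Minimum DO = C_s − D_c = 8.30 − 5.035 = 3.265 mg/L.
x_c = v t_c = 0.137 m/s × 0.8729 d × 86400 s/d = 10330 m ≈ 10.3 km.

t_c ≈ 0.873 d; D_c ≈ 5.03 mg/L; min DO ≈ 3.27 mg/L; x_c ≈ 10.3 km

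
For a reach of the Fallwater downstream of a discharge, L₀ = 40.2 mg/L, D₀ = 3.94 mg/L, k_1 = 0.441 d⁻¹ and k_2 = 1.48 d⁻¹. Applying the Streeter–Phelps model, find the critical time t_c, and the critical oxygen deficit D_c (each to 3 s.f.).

With k_2/k_1 = 3.356 and 1 − D₀(k_2−k_1)/(k_1 L₀) = 0.7691,
t_c = ln(3.356 × 0.7691) / (1.48 − 0.441) = ln(2.581) / 1.039 = 0.9482/1.039 = 0.9126 d.
D_c = (k_1/k_2) L₀ e^(−k_1 t_c) = (0.441/1.48) × 40.2 × e^(−0.441×0.9126) = 0.2980 × 40.2 × 0.6687 = 8.010 mg/L.

t_c ≈ 0.913 d; D_c ≈ 8.01 mg/L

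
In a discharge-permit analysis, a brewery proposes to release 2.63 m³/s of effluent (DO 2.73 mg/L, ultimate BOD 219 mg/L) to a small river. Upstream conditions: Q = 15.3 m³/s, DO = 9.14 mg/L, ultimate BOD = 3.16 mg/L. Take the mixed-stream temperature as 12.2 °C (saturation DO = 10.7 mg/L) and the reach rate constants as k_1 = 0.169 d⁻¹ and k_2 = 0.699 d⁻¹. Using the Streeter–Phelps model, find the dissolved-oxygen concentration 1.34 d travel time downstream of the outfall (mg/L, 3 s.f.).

DO ≈ 5.22 mg/L

Mixed DO = (15.3×9.14 + 2.63×2.73)/(15.3+2.63) = 147.0/17.93 = 8.200 mg/L.
Mixed L₀ = (15.3×3.16 + 2.63×219)/(17.93) = 624.3/17.93 = 34.82 mg/L.
Initial deficit D₀ = C_s − DO₀ = 10.7 − 8.200 = 2.500 mg/L.
D(1.34) = [0.169×34.82/(0.699−0.169)](e^(−0.169×1.34) − e^(−0.699×1.34)) + 2.500 e^(−0.699×1.34)
= 11.10 × (0.7974 − 0.3919) + 2.500 × 0.3919 = 5.481 mg/L.
DO = 10.7 − 5.481 = 5.219 mg/L.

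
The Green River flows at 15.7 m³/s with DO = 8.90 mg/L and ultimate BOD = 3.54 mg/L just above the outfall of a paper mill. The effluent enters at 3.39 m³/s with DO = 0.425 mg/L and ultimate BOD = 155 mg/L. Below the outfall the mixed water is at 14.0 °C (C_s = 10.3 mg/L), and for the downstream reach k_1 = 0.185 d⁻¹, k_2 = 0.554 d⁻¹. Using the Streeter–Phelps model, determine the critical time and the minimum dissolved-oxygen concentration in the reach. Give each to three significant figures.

t_c ≈ 2.40 d; minimum DO ≈ 3.78 mg/L

Mixed DO = (15.7×8.90 + 3.39×0.425)/(15.7+3.39) = 141.2/19.09 = 7.395 mg/L.
Mixed L₀ = (15.7×3.54 + 3.39×155)/(19.09) = 581.0/19.09 = 30.44 mg/L.
Initial deficit D₀ = C_s − DO₀ = 10.3 − 7.395 = 2.905 mg/L.
t_c = (1/0.3690) ln[(0.554/0.185)(1 − 2.905×0.3690/(0.185×30.44))] = 2.710 × ln(2.425) = 2.400 d.
D_c = (0.185/0.554) × 30.44 × e^(−0.185×2.400) = 0.3339 × 30.44 × 0.6415 = 6.520 mg/L.
Minimum DO = 10.3 − 6.520 = 3.780 mg/L.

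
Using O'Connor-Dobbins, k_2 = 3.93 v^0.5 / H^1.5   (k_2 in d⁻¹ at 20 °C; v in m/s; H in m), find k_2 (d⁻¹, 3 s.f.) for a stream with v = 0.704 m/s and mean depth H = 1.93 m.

k_2 ≈ 1.23 d⁻¹

k_2 = 3.93 × 0.704^0.5 / 1.93^1.5 = 3.93 × 0.8390 / 2.681 = 1.230 d⁻¹.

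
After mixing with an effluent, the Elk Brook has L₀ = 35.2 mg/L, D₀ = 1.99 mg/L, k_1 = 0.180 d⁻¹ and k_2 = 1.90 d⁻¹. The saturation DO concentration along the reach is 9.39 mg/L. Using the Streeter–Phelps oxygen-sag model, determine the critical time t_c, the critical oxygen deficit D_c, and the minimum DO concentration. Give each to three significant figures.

t_c ≈ 0.918 d; D_c ≈ 2.83 mg/L; min DO ≈ 6.56 mg/L

With k_2/k_1 = 10.56 and 1 − D₀(k_2−k_1)/(k_1 L₀) = 0.4598,
t_c = ln(10.56 × 0.4598) / (1.90 − 0.180) = ln(4.853) / 1.720 = 1.580/1.720 = 0.9184 d.
D_c = (k_1/k_2) L₀ e^(−k_1 t_c) = (0.180/1.90) × 35.2 × e^(−0.180×0.9184) = 0.09474 × 35.2 × 0.8476 = 2.827 mg/L.
Minimum DO = C_s − D_c = 9.39 − 2.827 = 6.563 mg/L.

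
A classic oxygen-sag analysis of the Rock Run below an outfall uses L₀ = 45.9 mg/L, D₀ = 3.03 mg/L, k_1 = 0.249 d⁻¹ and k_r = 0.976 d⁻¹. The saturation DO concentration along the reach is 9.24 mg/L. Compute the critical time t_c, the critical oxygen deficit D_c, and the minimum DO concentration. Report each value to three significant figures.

t_c = [1/(k_r−k_1)] ln[(k_r/k_1)(1 − D₀(k_r−k_1)/(k_1 L₀))]
= [1/(0.976−0.249)] ln[(0.976/0.249)(1 − 3.03×0.7270/(0.249×45.9))]
= (1/0.7270) ln[3.920 × 0.8073] = 1.376 × ln(3.164) = 1.376 × 1.152 = 1.584 d.
D_c = (k_1/k_r) L₀ e^(−k_1 t_c) = (0.249/0.976) × 45.9 × e^(−0.249×1.584) = 0.2551 × 45.9 × 0.6740 = 7.893 mg/L.
Minimum DO = C_s − D_c = 9.24 − 7.893 = 1.347 mg/L.

t_c ≈ 1.58 d; D_c ≈ 7.89 mg/L; min DO ≈ 1.35 mg/L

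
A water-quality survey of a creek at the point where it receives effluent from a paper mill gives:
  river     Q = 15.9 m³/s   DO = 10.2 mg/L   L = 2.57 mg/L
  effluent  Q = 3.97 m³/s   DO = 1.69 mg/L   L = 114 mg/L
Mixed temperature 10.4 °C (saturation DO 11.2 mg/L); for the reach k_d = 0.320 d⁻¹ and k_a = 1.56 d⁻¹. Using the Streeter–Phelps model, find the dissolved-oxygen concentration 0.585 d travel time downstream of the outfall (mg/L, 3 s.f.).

Mixed DO = (15.9×10.2 + 3.97×1.69)/(15.9+3.97) = 168.9/19.87 = 8.500 mg/L.
Mixed L₀ = (15.9×2.57 + 3.97×114)/(19.87) = 493.4/19.87 = 24.83 mg/L.
Initial deficit D₀ = C_s − DO₀ = 11.2 − 8.500 = 2.700 mg/L.
D(0.585) = [0.320×24.83/(1.56−0.320)](e^(−0.320×0.585) − e^(−1.56×0.585)) + 2.700 e^(−1.56×0.585)
= 6.409 × (0.8293 − 0.4015) + 2.700 × 0.4015 = 3.826 mg/L.
DO = 11.2 − 3.826 = 7.374 mg/L.

DO ≈ 7.37 mg/L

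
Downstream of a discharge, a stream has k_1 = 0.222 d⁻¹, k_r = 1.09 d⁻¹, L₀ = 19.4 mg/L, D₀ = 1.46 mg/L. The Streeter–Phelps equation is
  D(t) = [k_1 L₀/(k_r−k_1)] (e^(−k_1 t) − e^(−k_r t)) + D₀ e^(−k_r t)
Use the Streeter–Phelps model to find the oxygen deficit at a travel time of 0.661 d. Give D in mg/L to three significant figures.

k_1 L₀/(k_r−k_1) = 0.222×19.4/(1.09−0.222) = 4.307/0.8680 = 4.962 mg/L.
e^(−k_1 t) = e^(−0.222×0.6610) = 0.8635; e^(−k_r t) = e^(−1.09×0.6610) = 0.4865.
D = 4.962 × (0.8635 − 0.4865) + 1.46 × 0.4865 = 1.871 + 0.7103 = 2.581 mg/L.

D ≈ 2.58 mg/L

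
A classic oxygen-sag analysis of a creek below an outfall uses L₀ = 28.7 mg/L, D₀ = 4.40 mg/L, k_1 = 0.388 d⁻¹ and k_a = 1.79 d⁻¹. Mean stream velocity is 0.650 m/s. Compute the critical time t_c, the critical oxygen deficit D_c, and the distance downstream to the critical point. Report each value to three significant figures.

t_c ≈ 0.515 d; D_c ≈ 5.09 mg/L; x_c ≈ 28.9 km

t_c = [1/(k_a−k_1)] ln[(k_a/k_1)(1 − D₀(k_a−k_1)/(k_1 L₀))]
= [1/(1.79−0.388)] ln[(1.79/0.388)(1 − 4.40×1.402/(0.388×28.7))]
= (1/1.402) ln[4.613 × 0.4460] = 0.7133 × ln(2.058) = 0.7133 × 0.7216 = 0.5147 d.
L(t_c) = L₀ e^(−k_1 t_c) = 28.7 × 0.8190 = 23.50 mg/L, and at the critical point k_a D_c = k_1 L, so D_c = (0.388/1.79) × 23.50 = 5.095 mg/L.
x_c = v t_c = 0.650 m/s × 0.5147 d × 86400 s/d = 28900 m ≈ 28.9 km.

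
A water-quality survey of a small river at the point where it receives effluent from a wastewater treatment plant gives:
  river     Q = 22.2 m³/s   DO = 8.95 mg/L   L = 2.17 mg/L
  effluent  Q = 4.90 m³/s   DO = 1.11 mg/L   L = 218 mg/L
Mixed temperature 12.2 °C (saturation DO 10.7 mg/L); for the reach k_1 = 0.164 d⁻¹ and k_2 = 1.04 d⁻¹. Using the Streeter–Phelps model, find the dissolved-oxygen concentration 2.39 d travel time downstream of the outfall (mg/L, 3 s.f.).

DO ≈ 5.87 mg/L

Mixed DO = (22.2×8.95 + 4.90×1.11)/(22.2+4.90) = 204.1/27.10 = 7.532 mg/L.
Mixed L₀ = (22.2×2.17 + 4.90×218)/(27.10) = 1116/27.10 = 41.19 mg/L.
Initial deficit D₀ = C_s − DO₀ = 10.7 − 7.532 = 3.168 mg/L.
D(2.39) = [0.164×41.19/(1.04−0.164)](e^(−0.164×2.39) − e^(−1.04×2.39)) + 3.168 e^(−1.04×2.39)
= 7.712 × (0.6757 − 0.08328) + 3.168 × 0.08328 = 4.833 mg/L.
DO = 10.7 − 4.833 = 5.867 mg/L.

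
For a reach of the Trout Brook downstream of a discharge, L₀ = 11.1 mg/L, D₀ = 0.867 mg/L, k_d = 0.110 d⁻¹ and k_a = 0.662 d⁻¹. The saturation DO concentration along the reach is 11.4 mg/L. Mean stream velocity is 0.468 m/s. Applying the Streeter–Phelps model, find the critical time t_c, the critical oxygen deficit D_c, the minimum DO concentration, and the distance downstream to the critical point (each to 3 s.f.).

t_c ≈ 2.35 d; D_c ≈ 1.42 mg/L; min DO ≈ 9.98 mg/L; x_c ≈ 95.0 km

t_c = [1/(k_a−k_d)] ln[(k_a/k_d)(1 − D₀(k_a−k_d)/(k_d L₀))]
= [1/(0.662−0.110)] ln[(0.662/0.110)(1 − 0.867×0.5520/(0.110×11.1))]
= (1/0.5520) ln[6.018 × 0.6080] = 1.812 × ln(3.659) = 1.812 × 1.297 = 2.350 d.
D_c = (k_d/k_a) L₀ e^(−k_d t_c) = (0.110/0.662) × 11.1 × e^(−0.110×2.350) = 0.1662 × 11.1 × 0.7722 = 1.424 mg/L.
Minimum DO = C_s − D_c = 11.4 − 1.424 = 9.976 mg/L.
x_c = v t_c = 0.468 m/s × 2.350 d × 86400 s/d = 95030 m ≈ 95.0 km.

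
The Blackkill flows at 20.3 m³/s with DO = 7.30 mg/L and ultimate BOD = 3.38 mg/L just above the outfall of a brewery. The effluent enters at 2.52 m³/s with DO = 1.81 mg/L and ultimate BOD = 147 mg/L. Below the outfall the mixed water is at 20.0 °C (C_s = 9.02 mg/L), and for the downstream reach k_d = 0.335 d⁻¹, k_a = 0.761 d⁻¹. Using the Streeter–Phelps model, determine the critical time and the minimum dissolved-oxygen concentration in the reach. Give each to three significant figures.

Mixed DO = (20.3×7.30 + 2.52×1.81)/(20.3+2.52) = 152.8/22.82 = 6.694 mg/L.
Mixed L₀ = (20.3×3.38 + 2.52×147)/(22.82) = 439.1/22.82 = 19.24 mg/L.
Initial deficit D₀ = C_s − DO₀ = 9.02 − 6.694 = 2.326 mg/L.
t_c = (1/0.4260) ln[(0.761/0.335)(1 − 2.326×0.4260/(0.335×19.24))] = 2.347 × ln(1.922) = 1.534 d.
D_c = (0.335/0.761) × 19.24 × e^(−0.335×1.534) = 0.4402 × 19.24 × 0.5981 = 5.066 mg/L.
Minimum DO = 9.02 − 5.066 = 3.954 mg/L.

t_c ≈ 1.53 d; minimum DO ≈ 3.95 mg/L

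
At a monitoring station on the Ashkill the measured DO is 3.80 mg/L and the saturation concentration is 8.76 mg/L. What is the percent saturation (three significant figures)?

43.4 % saturation

% saturation = C/C_s × 100 = 3.80/8.76 × 100 = 43.4 %.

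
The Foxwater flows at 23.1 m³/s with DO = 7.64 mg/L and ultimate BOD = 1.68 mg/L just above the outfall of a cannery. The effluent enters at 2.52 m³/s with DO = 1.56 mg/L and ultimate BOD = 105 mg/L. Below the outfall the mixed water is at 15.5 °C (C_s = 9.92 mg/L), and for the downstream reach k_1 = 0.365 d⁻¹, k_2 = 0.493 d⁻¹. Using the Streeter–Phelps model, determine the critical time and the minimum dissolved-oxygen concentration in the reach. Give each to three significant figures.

t_c ≈ 1.65 d; minimum DO ≈ 5.12 mg/L

Mixed DO = (23.1×7.64 + 2.52×1.56)/(23.1+2.52) = 180.4/25.62 = 7.042 mg/L.
Mixed L₀ = (23.1×1.68 + 2.52×105)/(25.62) = 303.4/25.62 = 11.84 mg/L.
Initial deficit D₀ = C_s − DO₀ = 9.92 − 7.042 = 2.878 mg/L.
t_c = (1/0.1280) ln[(0.493/0.365)(1 − 2.878×0.1280/(0.365×11.84))] = 7.812 × ln(1.236) = 1.653 d.
D_c = (0.365/0.493) × 11.84 × e^(−0.365×1.653) = 0.7404 × 11.84 × 0.5471 = 4.797 mg/L.
Minimum DO = 9.92 − 4.797 = 5.123 mg/L.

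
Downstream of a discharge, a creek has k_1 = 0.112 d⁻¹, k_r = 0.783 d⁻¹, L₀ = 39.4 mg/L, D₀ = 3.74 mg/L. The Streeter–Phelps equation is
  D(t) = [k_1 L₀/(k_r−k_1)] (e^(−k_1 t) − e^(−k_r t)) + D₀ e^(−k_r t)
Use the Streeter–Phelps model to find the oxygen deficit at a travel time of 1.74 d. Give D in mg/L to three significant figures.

k_1 L₀/(k_r−k_1) = 0.112×39.4/(0.783−0.112) = 4.413/0.6710 = 6.576 mg/L.
e^(−k_1 t) = e^(−0.112×1.740) = 0.8229; e^(−k_r t) = e^(−0.783×1.740) = 0.2560.
D = 6.576 × (0.8229 − 0.2560) + 3.74 × 0.2560 = 3.728 + 0.9576 = 4.686 mg/L.

D ≈ 4.69 mg/L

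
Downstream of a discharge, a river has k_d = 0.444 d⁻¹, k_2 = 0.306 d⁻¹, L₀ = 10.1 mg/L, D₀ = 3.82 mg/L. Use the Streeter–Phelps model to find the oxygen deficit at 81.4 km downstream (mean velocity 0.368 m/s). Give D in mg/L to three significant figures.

Travel time t = x/v = 81.4 km / (0.368 m/s) = 81400 m / 0.368 m/s = 221200 s = 2.560 d.
k_d L₀/(k_2−k_d) = 0.444×10.1/(0.306−0.444) = 4.484/-0.1380 = -32.50 mg/L.
e^(−k_d t) = e^(−0.444×2.560) = 0.3209; e^(−k_2 t) = e^(−0.306×2.560) = 0.4568.
D = -32.50 × (0.3209 − 0.4568) + 3.82 × 0.4568 = 4.419 + 1.745 = 6.164 mg/L.

D ≈ 6.16 mg/L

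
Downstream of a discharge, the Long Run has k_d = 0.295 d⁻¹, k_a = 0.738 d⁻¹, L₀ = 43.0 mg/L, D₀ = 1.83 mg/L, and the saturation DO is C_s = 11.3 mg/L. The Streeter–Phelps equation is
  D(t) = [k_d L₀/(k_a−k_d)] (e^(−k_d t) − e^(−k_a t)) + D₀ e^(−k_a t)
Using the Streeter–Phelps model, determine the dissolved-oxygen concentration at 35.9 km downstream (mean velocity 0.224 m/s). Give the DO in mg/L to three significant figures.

Travel time t = x/v = 35.9 km / (0.224 m/s) = 35900 m / 0.224 m/s = 160300 s = 1.855 d.
k_d L₀/(k_a−k_d) = 0.295×43.0/(0.738−0.295) = 12.68/0.4430 = 28.63 mg/L.
e^(−k_d t) = e^(−0.295×1.855) = 0.5786; e^(−k_a t) = e^(−0.738×1.855) = 0.2544.
D = 28.63 × (0.5786 − 0.2544) + 1.83 × 0.2544 = 9.283 + 0.4655 = 9.748 mg/L.
DO = C_s − D = 11.3 − 9.748 = 1.552 mg/L.

DO ≈ 1.55 mg/L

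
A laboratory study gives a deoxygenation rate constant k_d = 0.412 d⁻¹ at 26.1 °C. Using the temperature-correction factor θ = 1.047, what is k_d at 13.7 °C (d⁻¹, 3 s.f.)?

k_d(T₂) = k_d(T₁) · θ^(T₂−T₁) = 0.412 × 1.047^(13.7−26.1)
= 0.412 × 1.047^-12.4 = 0.412 × 0.5658 = 0.2331 d⁻¹.

k_d ≈ 0.233 d⁻¹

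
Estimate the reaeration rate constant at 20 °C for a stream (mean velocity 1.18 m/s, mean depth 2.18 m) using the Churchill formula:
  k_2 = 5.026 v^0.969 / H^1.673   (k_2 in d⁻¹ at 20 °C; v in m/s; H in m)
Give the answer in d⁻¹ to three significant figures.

k_2 ≈ 1.60 d⁻¹

k_2 = 5.026 × 1.18^0.969 / 2.18^1.673 = 5.026 × 1.174 / 3.683 = 1.602 d⁻¹.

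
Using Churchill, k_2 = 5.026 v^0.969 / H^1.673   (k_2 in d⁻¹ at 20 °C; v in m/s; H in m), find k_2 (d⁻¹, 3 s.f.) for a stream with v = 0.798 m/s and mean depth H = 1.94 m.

k_2 ≈ 1.33 d⁻¹

k_2 = 5.026 × 0.798^0.969 / 1.94^1.673 = 5.026 × 0.8036 / 3.030 = 1.333 d⁻¹.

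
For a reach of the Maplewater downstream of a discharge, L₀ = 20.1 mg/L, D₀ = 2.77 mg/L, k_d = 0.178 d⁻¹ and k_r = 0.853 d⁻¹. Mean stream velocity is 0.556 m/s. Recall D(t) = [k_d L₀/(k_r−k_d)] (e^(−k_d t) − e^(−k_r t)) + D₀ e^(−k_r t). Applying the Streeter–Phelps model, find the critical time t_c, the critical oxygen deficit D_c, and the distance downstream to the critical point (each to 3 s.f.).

t_c ≈ 1.23 d; D_c ≈ 3.37 mg/L; x_c ≈ 58.9 km

t_c = [1/(k_r−k_d)] ln[(k_r/k_d)(1 − D₀(k_r−k_d)/(k_d L₀))]
= [1/(0.853−0.178)] ln[(0.853/0.178)(1 − 2.77×0.6750/(0.178×20.1))]
= (1/0.6750) ln[4.792 × 0.4774] = 1.481 × ln(2.288) = 1.481 × 0.8276 = 1.226 d.
D_c = (k_d/k_r) L₀ e^(−k_d t_c) = (0.178/0.853) × 20.1 × e^(−0.178×1.226) = 0.2087 × 20.1 × 0.8039 = 3.372 mg/L.
x_c = v t_c = 0.556 m/s × 1.226 d × 86400 s/d = 58900 m ≈ 58.9 km.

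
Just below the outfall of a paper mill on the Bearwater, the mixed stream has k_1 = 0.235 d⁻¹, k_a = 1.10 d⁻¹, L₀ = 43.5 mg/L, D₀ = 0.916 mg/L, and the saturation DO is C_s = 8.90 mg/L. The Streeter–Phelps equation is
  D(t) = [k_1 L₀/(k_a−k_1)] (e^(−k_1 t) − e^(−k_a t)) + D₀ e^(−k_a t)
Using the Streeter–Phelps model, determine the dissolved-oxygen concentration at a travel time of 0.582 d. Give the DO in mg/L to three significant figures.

k_1 L₀/(k_a−k_1) = 0.235×43.5/(1.10−0.235) = 10.22/0.8650 = 11.82 mg/L.
e^(−k_1 t) = e^(−0.235×0.5820) = 0.8722; e^(−k_a t) = e^(−1.10×0.5820) = 0.5272.
D = 11.82 × (0.8722 − 0.5272) + 0.916 × 0.5272 = 4.077 + 0.4829 = 4.560 mg/L.
DO = C_s − D = 8.90 − 4.560 = 4.340 mg/L.

DO ≈ 4.34 mg/L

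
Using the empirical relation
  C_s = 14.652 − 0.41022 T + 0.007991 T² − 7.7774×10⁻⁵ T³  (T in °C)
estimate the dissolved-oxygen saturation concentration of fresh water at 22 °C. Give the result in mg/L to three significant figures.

C_s = 14.652 − 0.41022×22 + 0.007991×22² − 7.7774×10⁻⁵×22³ = 8.667 mg/L.

C_s ≈ 8.67 mg/L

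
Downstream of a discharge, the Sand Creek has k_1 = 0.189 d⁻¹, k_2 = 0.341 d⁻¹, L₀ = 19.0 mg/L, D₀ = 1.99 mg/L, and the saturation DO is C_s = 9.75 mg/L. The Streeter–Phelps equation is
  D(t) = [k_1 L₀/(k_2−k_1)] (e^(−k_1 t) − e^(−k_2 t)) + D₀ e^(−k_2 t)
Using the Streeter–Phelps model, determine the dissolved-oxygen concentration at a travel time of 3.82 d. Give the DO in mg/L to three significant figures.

DO ≈ 4.15 mg/L

k_1 L₀/(k_2−k_1) = 0.189×19.0/(0.341−0.189) = 3.591/0.1520 = 23.62 mg/L.
e^(−k_1 t) = e^(−0.189×3.820) = 0.4858; e^(−k_2 t) = e^(−0.341×3.820) = 0.2718.
D = 23.62 × (0.4858 − 0.2718) + 1.99 × 0.2718 = 5.055 + 0.5409 = 5.596 mg/L.
DO = C_s − D = 9.75 − 5.596 = 4.154 mg/L.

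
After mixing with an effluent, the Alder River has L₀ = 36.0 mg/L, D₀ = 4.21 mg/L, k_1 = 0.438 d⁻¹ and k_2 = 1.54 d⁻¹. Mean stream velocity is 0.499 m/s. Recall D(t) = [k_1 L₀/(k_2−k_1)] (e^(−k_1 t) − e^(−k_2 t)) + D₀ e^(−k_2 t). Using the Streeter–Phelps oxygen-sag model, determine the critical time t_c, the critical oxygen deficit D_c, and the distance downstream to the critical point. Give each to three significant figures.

t_c ≈ 0.825 d; D_c ≈ 7.13 mg/L; x_c ≈ 35.6 km

t_c = [1/(k_2−k_1)] ln[(k_2/k_1)(1 − D₀(k_2−k_1)/(k_1 L₀))]
= [1/(1.54−0.438)] ln[(1.54/0.438)(1 − 4.21×1.102/(0.438×36.0))]
= (1/1.102) ln[3.516 × 0.7058] = 0.9074 × ln(2.481) = 0.9074 × 0.9089 = 0.8247 d.
L(t_c) = L₀ e^(−k_1 t_c) = 36.0 × 0.6968 = 25.09 mg/L, and at the critical point k_2 D_c = k_1 L, so D_c = (0.438/1.54) × 25.09 = 7.135 mg/L.
x_c = v t_c = 0.499 m/s × 0.8247 d × 86400 s/d = 35560 m ≈ 35.6 km.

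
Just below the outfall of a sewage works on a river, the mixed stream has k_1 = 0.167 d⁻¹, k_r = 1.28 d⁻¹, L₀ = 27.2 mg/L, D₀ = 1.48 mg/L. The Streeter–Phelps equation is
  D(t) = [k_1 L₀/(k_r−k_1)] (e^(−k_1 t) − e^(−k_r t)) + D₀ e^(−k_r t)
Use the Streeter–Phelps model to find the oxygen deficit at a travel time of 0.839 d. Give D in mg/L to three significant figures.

k_1 L₀/(k_r−k_1) = 0.167×27.2/(1.28−0.167) = 4.542/1.113 = 4.081 mg/L.
e^(−k_1 t) = e^(−0.167×0.8390) = 0.8693; e^(−k_r t) = e^(−1.28×0.8390) = 0.3417.
D = 4.081 × (0.8693 − 0.3417) + 1.48 × 0.3417 = 2.153 + 0.5057 = 2.659 mg/L.

D ≈ 2.66 mg/L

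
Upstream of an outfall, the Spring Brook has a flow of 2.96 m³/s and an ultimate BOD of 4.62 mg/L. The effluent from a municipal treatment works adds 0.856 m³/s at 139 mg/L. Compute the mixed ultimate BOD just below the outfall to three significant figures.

34.8 mg/L

Flow-weighted mixing: C = (Q_r C_r + Q_w C_w)/(Q_r + Q_w)
= (2.96×4.62 + 0.856×139)/(2.96 + 0.856) = 132.7/3.816 = 34.76 mg/L.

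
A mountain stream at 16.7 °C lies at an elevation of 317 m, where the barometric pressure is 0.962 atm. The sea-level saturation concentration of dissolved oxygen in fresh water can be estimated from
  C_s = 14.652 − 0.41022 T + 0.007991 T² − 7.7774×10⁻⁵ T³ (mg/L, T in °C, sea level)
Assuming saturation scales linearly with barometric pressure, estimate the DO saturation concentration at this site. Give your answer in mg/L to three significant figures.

C_s ≈ 9.30 mg/L

At sea level: C_s = 14.652 − 0.41022×16.7 + 0.007991×16.7² − 7.7774×10⁻⁵×16.7³ = 9.668 mg/L.
Pressure correction: C_s' = 9.668 × 0.962 = 9.300 mg/L.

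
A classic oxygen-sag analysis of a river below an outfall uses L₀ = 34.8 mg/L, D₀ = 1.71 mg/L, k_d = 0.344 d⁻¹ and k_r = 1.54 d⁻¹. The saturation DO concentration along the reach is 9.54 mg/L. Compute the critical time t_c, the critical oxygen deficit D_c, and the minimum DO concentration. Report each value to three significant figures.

With k_r/k_d = 4.477 and 1 − D₀(k_r−k_d)/(k_d L₀) = 0.8292,
t_c = ln(4.477 × 0.8292) / (1.54 − 0.344) = ln(3.712) / 1.196 = 1.312/1.196 = 1.097 d.
L(t_c) = L₀ e^(−k_d t_c) = 34.8 × 0.6858 = 23.86 mg/L, and at the critical point k_r D_c = k_d L, so D_c = (0.344/1.54) × 23.86 = 5.331 mg/L.
Minimum DO = C_s − D_c = 9.54 − 5.331 = 4.209 mg/L.

t_c ≈ 1.10 d; D_c ≈ 5.33 mg/L; min DO ≈ 4.21 mg/L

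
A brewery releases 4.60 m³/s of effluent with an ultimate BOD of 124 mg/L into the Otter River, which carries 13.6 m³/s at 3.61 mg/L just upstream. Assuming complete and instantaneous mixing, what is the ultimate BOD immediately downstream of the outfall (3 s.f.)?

Flow-weighted mixing: C = (Q_r C_r + Q_w C_w)/(Q_r + Q_w)
= (13.6×3.61 + 4.60×124)/(13.6 + 4.60) = 619.5/18.20 = 34.04 mg/L.

34.0 mg/L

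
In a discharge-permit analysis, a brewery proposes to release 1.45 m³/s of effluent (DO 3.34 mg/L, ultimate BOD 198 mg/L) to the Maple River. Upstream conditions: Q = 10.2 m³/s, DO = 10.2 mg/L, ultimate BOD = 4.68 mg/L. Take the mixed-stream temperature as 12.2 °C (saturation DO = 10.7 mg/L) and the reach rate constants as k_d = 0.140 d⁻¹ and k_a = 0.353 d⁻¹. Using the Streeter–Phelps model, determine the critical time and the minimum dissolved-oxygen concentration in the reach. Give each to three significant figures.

Mixed DO = (10.2×10.2 + 1.45×3.34)/(10.2+1.45) = 108.9/11.65 = 9.346 mg/L.
Mixed L₀ = (10.2×4.68 + 1.45×198)/(11.65) = 334.8/11.65 = 28.74 mg/L.
Initial deficit D₀ = C_s − DO₀ = 10.7 − 9.346 = 1.354 mg/L.
t_c = (1/0.2130) ln[(0.353/0.140)(1 − 1.354×0.2130/(0.140×28.74))] = 4.695 × ln(2.341) = 3.993 d.
D_c = (0.140/0.353) × 28.74 × e^(−0.140×3.993) = 0.3966 × 28.74 × 0.5718 = 6.518 mg/L.
Minimum DO = 10.7 − 6.518 = 4.182 mg/L.

t_c ≈ 3.99 d; minimum DO ≈ 4.18 mg/L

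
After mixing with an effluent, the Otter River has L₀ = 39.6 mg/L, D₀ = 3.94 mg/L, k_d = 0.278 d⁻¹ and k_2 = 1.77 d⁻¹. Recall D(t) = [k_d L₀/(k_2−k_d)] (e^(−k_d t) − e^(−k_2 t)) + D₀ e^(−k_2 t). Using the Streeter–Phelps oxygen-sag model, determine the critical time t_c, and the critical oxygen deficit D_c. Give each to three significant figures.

At the critical point dD/dt = 0, so k_d L₀ e^(−k_d t) = k_2 D. Substituting D(t) from the Streeter–Phelps equation and solving for t gives
t_c = ln[(k_2/k_d)(1 − D₀(k_2−k_d)/(k_d L₀))] / (k_2−k_d).
Here k_2−k_d = 1.492 d⁻¹ and 1 − D₀(k_2−k_d)/(k_d L₀) = 1 − 3.94×1.492/(0.278×39.6) = 0.4660, so
t_c = ln(6.367 × 0.4660) / 1.492 = 1.088 / 1.492 = 0.7289 d.
D_c = (k_d/k_2) L₀ e^(−k_d t_c) = (0.278/1.77) × 39.6 × e^(−0.278×0.7289) = 0.1571 × 39.6 × 0.8166 = 5.079 mg/L.

t_c ≈ 0.729 d; D_c ≈ 5.08 mg/L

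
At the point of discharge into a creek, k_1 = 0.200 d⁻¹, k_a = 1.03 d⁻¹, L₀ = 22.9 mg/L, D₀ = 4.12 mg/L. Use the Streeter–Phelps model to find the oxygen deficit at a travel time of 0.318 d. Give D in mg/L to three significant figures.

D ≈ 4.17 mg/L

k_1 L₀/(k_a−k_1) = 0.200×22.9/(1.03−0.200) = 4.580/0.8300 = 5.518 mg/L.
e^(−k_1 t) = e^(−0.200×0.3180) = 0.9384; e^(−k_a t) = e^(−1.03×0.3180) = 0.7207.
D = 5.518 × (0.9384 − 0.7207) + 4.12 × 0.7207 = 1.201 + 2.969 = 4.170 mg/L.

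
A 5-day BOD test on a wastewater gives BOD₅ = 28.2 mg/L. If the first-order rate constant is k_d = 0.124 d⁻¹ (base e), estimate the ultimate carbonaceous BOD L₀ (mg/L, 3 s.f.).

BOD₅ = L₀(1 − e^(−5k_d)) ⇒ L₀ = BOD₅ / (1 − e^(−5×0.124))
= 28.2 / (1 − 0.5379) = 28.2 / 0.4621 = 61.03 mg/L.

L₀ ≈ 61.0 mg/L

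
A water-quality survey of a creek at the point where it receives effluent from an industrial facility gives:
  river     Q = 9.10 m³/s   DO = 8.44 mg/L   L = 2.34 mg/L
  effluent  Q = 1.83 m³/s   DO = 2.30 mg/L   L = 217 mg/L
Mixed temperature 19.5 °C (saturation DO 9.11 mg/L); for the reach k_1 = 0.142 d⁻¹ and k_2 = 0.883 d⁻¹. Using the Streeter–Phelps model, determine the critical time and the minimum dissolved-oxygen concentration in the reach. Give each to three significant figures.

Mixed DO = (9.10×8.44 + 1.83×2.30)/(9.10+1.83) = 81.01/10.93 = 7.412 mg/L.
Mixed L₀ = (9.10×2.34 + 1.83×217)/(10.93) = 418.4/10.93 = 38.28 mg/L.
Initial deficit D₀ = C_s − DO₀ = 9.11 − 7.412 = 1.698 mg/L.
t_c = (1/0.7410) ln[(0.883/0.142)(1 − 1.698×0.7410/(0.142×38.28))] = 1.350 × ln(4.779) = 2.111 d.
D_c = (0.142/0.883) × 38.28 × e^(−0.142×2.111) = 0.1608 × 38.28 × 0.7410 = 4.562 mg/L.
Minimum DO = 9.11 − 4.562 = 4.548 mg/L.

t_c ≈ 2.11 d; minimum DO ≈ 4.55 mg/L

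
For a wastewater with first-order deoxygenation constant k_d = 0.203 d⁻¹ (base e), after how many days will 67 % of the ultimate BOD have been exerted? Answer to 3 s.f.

t ≈ 5.46 d

y/L₀ = 1 − e^(−k_d t) = 0.67 ⇒ e^(−k_d t) = 0.330
t = −ln(0.330) / 0.203 = 1.109 / 0.203 = 5.461 d.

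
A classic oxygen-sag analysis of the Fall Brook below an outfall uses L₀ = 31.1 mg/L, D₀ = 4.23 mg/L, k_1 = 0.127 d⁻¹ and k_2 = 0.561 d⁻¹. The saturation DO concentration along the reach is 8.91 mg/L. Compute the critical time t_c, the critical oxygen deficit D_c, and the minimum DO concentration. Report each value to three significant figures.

t_c ≈ 1.98 d; D_c ≈ 5.47 mg/L; min DO ≈ 3.44 mg/L

t_c = [1/(k_2−k_1)] ln[(k_2/k_1)(1 − D₀(k_2−k_1)/(k_1 L₀))]
= [1/(0.561−0.127)] ln[(0.561/0.127)(1 − 4.23×0.4340/(0.127×31.1))]
= (1/0.4340) ln[4.417 × 0.5352] = 2.304 × ln(2.364) = 2.304 × 0.8604 = 1.983 d.
D_c = (k_1/k_2) L₀ e^(−k_1 t_c) = (0.127/0.561) × 31.1 × e^(−0.127×1.983) = 0.2264 × 31.1 × 0.7774 = 5.473 mg/L.
Minimum DO = C_s − D_c = 8.91 − 5.473 = 3.437 mg/L.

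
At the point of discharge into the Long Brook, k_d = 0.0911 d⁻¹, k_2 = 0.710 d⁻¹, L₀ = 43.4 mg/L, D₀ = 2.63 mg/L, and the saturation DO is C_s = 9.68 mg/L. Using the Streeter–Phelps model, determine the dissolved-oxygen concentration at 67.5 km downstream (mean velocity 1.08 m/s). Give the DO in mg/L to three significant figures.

DO ≈ 5.95 mg/L

Travel time t = x/v = 67.5 km / (1.08 m/s) = 67500 m / 1.08 m/s = 62500 s = 0.7234 d.
k_d L₀/(k_2−k_d) = 0.0911×43.4/(0.710−0.0911) = 3.954/0.6189 = 6.388 mg/L.
e^(−k_d t) = e^(−0.0911×0.7234) = 0.9362; e^(−k_2 t) = e^(−0.710×0.7234) = 0.5983.
D = 6.388 × (0.9362 − 0.5983) + 2.63 × 0.5983 = 2.159 + 1.574 = 3.732 mg/L.
DO = C_s − D = 9.68 − 3.732 = 5.948 mg/L.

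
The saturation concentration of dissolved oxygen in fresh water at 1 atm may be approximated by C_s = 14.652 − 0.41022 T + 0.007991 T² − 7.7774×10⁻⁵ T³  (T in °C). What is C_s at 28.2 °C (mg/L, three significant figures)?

C_s = 14.652 − 0.41022×28.2 + 0.007991×28.2² − 7.7774×10⁻⁵×28.2³ = 7.694 mg/L.

C_s ≈ 7.69 mg/L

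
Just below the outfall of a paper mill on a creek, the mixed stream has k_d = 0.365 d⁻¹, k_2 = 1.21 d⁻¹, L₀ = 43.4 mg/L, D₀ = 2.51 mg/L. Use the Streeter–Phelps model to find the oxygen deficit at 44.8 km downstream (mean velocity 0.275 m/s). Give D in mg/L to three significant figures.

D ≈ 7.76 mg/L

Travel time t = x/v = 44.8 km / (0.275 m/s) = 44800 m / 0.275 m/s = 162900 s = 1.886 d.
k_d L₀/(k_2−k_d) = 0.365×43.4/(1.21−0.365) = 15.84/0.8450 = 18.75 mg/L.
e^(−k_d t) = e^(−0.365×1.886) = 0.5025; e^(−k_2 t) = e^(−1.21×1.886) = 0.1021.
D = 18.75 × (0.5025 − 0.1021) + 2.51 × 0.1021 = 7.505 + 0.2564 = 7.761 mg/L.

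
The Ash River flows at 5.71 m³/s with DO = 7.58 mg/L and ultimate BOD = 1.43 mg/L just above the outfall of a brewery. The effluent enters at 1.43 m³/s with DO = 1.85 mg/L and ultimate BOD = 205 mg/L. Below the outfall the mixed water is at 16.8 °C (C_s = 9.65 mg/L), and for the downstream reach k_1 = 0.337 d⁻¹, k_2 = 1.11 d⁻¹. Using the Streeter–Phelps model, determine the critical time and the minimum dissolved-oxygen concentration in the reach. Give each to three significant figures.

t_c ≈ 1.29 d; minimum DO ≈ 1.36 mg/L

Mixed DO = (5.71×7.58 + 1.43×1.85)/(5.71+1.43) = 45.93/7.140 = 6.432 mg/L.
Mixed L₀ = (5.71×1.43 + 1.43×205)/(7.140) = 301.3/7.140 = 42.20 mg/L.
Initial deficit D₀ = C_s − DO₀ = 9.65 − 6.432 = 3.218 mg/L.
t_c = (1/0.7730) ln[(1.11/0.337)(1 − 3.218×0.7730/(0.337×42.20))] = 1.294 × ln(2.718) = 1.293 d.
D_c = (0.337/1.11) × 42.20 × e^(−0.337×1.293) = 0.3036 × 42.20 × 0.6467 = 8.286 mg/L.
Minimum DO = 9.65 − 8.286 = 1.364 mg/L.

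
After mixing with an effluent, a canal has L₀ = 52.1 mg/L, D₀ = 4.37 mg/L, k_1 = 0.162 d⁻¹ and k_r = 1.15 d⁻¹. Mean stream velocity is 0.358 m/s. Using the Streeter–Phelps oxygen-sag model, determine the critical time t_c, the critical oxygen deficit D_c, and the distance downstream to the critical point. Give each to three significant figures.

With k_r/k_1 = 7.099 and 1 − D₀(k_r−k_1)/(k_1 L₀) = 0.4885,
t_c = ln(7.099 × 0.4885) / (1.15 − 0.162) = ln(3.467) / 0.9880 = 1.243/0.9880 = 1.259 d.
L(t_c) = L₀ e^(−k_1 t_c) = 52.1 × 0.8156 = 42.49 mg/L, and at the critical point k_r D_c = k_1 L, so D_c = (0.162/1.15) × 42.49 = 5.986 mg/L.
x_c = v t_c = 0.358 m/s × 1.259 d × 86400 s/d = 38930 m ≈ 38.9 km.

t_c ≈ 1.26 d; D_c ≈ 5.99 mg/L; x_c ≈ 38.9 km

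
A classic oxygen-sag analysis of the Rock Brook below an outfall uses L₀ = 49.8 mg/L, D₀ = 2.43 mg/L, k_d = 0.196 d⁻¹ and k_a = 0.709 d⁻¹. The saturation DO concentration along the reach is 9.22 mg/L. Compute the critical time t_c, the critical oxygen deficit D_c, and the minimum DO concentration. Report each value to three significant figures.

With k_a/k_d = 3.617 and 1 − D₀(k_a−k_d)/(k_d L₀) = 0.8723,
t_c = ln(3.617 × 0.8723) / (0.709 − 0.196) = ln(3.155) / 0.5130 = 1.149/0.5130 = 2.240 d.
L(t_c) = L₀ e^(−k_d t_c) = 49.8 × 0.6447 = 32.10 mg/L, and at the critical point k_a D_c = k_d L, so D_c = (0.196/0.709) × 32.10 = 8.875 mg/L.
Minimum DO = C_s − D_c = 9.22 − 8.875 = 0.3450 mg/L.

t_c ≈ 2.24 d; D_c ≈ 8.88 mg/L; min DO ≈ 0.345 mg/L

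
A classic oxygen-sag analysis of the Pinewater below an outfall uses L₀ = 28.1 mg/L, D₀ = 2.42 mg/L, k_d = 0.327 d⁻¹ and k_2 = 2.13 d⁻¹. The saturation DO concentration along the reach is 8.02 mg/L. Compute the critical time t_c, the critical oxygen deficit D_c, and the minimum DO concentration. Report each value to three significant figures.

At the critical point dD/dt = 0, so k_d L₀ e^(−k_d t) = k_2 D. Substituting D(t) from the Streeter–Phelps equation and solving for t gives
t_c = ln[(k_2/k_d)(1 − D₀(k_2−k_d)/(k_d L₀))] / (k_2−k_d).
Here k_2−k_d = 1.803 d⁻¹ and 1 − D₀(k_2−k_d)/(k_d L₀) = 1 − 2.42×1.803/(0.327×28.1) = 0.5251, so
t_c = ln(6.514 × 0.5251) / 1.803 = 1.230 / 1.803 = 0.6821 d.
D_c = (k_d/k_2) L₀ e^(−k_d t_c) = (0.327/2.13) × 28.1 × e^(−0.327×0.6821) = 0.1535 × 28.1 × 0.8001 = 3.451 mg/L.
Minimum DO = C_s − D_c = 8.02 − 3.451 = 4.569 mg/L.

t_c ≈ 0.682 d; D_c ≈ 3.45 mg/L; min DO ≈ 4.57 mg/L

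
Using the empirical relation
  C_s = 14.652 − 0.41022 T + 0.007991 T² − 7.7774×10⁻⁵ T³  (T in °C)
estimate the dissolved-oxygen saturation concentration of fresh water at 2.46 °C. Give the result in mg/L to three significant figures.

C_s = 14.652 − 0.41022×2.46 + 0.007991×2.46² − 7.7774×10⁻⁵×2.46³ = 13.69 mg/L.

C_s ≈ 13.7 mg/L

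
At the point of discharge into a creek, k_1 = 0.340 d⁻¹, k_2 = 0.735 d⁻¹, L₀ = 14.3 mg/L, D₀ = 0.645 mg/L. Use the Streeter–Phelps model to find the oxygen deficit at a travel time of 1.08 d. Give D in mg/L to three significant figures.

k_1 L₀/(k_2−k_1) = 0.340×14.3/(0.735−0.340) = 4.862/0.3950 = 12.31 mg/L.
e^(−k_1 t) = e^(−0.340×1.080) = 0.6927; e^(−k_2 t) = e^(−0.735×1.080) = 0.4521.
D = 12.31 × (0.6927 − 0.4521) + 0.645 × 0.4521 = 2.961 + 0.2916 = 3.252 mg/L.

D ≈ 3.25 mg/L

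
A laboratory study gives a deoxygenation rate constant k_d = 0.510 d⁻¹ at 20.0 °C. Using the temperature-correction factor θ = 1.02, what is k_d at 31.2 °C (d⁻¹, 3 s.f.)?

k_d(T₂) = k_d(T₁) · θ^(T₂−T₁) = 0.510 × 1.02^(31.2−20.0)
= 0.510 × 1.02^11.2 = 0.510 × 1.248 = 0.6366 d⁻¹.

k_d ≈ 0.637 d⁻¹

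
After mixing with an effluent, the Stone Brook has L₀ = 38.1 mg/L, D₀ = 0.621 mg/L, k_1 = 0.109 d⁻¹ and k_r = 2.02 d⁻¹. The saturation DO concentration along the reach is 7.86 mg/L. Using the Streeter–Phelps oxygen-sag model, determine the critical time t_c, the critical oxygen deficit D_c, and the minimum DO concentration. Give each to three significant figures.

At the critical point dD/dt = 0, so k_1 L₀ e^(−k_1 t) = k_r D. Substituting D(t) from the Streeter–Phelps equation and solving for t gives
t_c = ln[(k_r/k_1)(1 − D₀(k_r−k_1)/(k_1 L₀))] / (k_r−k_1).
Here k_r−k_1 = 1.911 d⁻¹ and 1 − D₀(k_r−k_1)/(k_1 L₀) = 1 − 0.621×1.911/(0.109×38.1) = 0.7142, so
t_c = ln(18.53 × 0.7142) / 1.911 = 2.583 / 1.911 = 1.352 d.
L(t_c) = L₀ e^(−k_1 t_c) = 38.1 × 0.8630 = 32.88 mg/L, and at the critical point k_r D_c = k_1 L, so D_c = (0.109/2.02) × 32.88 = 1.774 mg/L.
Minimum DO = C_s − D_c = 7.86 − 1.774 = 6.086 mg/L.

t_c ≈ 1.35 d; D_c ≈ 1.77 mg/L; min DO ≈ 6.09 mg/L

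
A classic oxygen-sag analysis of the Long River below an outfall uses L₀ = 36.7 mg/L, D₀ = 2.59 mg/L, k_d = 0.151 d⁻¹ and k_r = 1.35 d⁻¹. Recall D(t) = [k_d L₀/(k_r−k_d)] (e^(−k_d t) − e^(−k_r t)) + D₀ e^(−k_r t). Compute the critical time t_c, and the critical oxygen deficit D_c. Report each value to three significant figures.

With k_r/k_d = 8.940 and 1 − D₀(k_r−k_d)/(k_d L₀) = 0.4396,
t_c = ln(8.940 × 0.4396) / (1.35 − 0.151) = ln(3.930) / 1.199 = 1.369/1.199 = 1.142 d.
L(t_c) = L₀ e^(−k_d t_c) = 36.7 × 0.8417 = 30.89 mg/L, and at the critical point k_r D_c = k_d L, so D_c = (0.151/1.35) × 30.89 = 3.455 mg/L.

t_c ≈ 1.14 d; D_c ≈ 3.45 mg/L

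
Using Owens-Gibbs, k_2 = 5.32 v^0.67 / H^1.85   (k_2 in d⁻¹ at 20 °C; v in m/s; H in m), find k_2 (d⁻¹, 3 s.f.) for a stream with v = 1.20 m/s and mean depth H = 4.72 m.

k_2 ≈ 0.341 d⁻¹

k_2 = 5.32 × 1.20^0.67 / 4.72^1.85 = 5.32 × 1.130 / 17.65 = 0.3405 d⁻¹.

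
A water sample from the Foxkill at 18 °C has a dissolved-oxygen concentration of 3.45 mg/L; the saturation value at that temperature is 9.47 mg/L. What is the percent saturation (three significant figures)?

36.4 % saturation

% saturation = C/C_s × 100 = 3.45/9.47 × 100 = 36.4 %.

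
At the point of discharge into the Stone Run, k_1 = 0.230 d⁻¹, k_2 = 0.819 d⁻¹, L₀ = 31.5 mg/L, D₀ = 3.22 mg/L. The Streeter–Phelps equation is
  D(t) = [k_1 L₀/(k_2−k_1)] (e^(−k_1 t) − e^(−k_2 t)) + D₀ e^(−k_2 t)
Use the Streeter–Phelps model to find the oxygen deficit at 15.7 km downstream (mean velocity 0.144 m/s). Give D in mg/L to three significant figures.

D ≈ 5.97 mg/L

Travel time t = x/v = 15.7 km / (0.144 m/s) = 15700 m / 0.144 m/s = 109000 s = 1.262 d.
k_1 L₀/(k_2−k_1) = 0.230×31.5/(0.819−0.230) = 7.245/0.5890 = 12.30 mg/L.
e^(−k_1 t) = e^(−0.230×1.262) = 0.7481; e^(−k_2 t) = e^(−0.819×1.262) = 0.3558.
D = 12.30 × (0.7481 − 0.3558) + 3.22 × 0.3558 = 4.826 + 1.146 = 5.971 mg/L.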